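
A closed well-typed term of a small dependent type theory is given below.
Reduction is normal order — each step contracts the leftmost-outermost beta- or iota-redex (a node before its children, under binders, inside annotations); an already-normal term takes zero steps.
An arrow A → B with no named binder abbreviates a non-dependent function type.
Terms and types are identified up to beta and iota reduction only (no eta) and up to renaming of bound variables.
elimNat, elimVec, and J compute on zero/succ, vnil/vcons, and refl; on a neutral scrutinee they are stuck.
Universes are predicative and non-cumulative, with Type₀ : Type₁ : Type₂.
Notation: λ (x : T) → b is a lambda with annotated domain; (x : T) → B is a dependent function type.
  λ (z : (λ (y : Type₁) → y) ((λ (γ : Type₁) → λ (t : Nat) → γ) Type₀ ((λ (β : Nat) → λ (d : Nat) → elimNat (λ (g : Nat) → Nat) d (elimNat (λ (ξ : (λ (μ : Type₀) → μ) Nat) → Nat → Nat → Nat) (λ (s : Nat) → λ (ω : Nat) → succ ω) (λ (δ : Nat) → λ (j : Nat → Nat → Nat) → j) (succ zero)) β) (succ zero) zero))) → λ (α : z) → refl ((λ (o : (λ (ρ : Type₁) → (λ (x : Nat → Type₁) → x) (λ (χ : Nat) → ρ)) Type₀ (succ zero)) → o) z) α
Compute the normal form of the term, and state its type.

reduced normal form:
  λ (z : Type₀) → λ (y : z) → refl z y
type:
  (z : Type₀) → (y : z) → Eq z y y
observation: 4 normal-order steps separate the term from its normal form.


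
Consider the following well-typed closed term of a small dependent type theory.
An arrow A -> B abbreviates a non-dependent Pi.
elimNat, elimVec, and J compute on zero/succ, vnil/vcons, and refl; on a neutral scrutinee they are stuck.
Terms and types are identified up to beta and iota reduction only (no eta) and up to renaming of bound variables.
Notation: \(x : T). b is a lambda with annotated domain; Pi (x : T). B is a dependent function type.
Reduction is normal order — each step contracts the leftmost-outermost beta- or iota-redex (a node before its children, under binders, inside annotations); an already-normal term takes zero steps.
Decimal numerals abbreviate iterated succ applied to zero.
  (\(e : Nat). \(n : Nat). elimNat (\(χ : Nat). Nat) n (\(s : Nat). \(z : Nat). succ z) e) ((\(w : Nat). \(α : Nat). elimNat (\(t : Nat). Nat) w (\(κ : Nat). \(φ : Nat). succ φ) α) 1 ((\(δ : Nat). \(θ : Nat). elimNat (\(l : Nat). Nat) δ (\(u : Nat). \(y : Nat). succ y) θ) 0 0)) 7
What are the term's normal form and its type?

reduced normal form:
  8
the term's type:
  Nat


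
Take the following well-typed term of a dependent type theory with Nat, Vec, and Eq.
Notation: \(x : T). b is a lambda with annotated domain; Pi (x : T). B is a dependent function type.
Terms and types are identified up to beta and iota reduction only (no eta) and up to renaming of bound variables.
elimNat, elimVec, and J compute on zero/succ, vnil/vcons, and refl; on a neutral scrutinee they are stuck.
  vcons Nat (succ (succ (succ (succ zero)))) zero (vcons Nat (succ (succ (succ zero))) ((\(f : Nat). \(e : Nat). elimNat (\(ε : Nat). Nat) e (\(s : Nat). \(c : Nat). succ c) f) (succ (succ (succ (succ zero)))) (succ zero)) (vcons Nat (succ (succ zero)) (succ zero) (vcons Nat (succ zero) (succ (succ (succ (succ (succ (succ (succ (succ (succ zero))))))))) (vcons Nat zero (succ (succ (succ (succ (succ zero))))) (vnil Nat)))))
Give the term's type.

type:
  Vec Nat (succ (succ (succ (succ (succ zero)))))


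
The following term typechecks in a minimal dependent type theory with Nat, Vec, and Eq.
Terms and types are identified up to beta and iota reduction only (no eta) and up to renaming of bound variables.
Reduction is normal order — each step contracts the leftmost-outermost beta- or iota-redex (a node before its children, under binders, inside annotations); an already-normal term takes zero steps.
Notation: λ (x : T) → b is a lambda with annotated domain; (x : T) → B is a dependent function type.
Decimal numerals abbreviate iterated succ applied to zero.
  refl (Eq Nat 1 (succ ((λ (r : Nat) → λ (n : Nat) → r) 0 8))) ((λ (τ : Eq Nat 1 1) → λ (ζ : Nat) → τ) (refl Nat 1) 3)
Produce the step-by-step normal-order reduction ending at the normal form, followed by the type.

normal-order reduction:
  refl (Eq Nat 1 (succ ((λ (r : Nat) → λ (n : Nat) → r) 0 8))) ((λ (τ : Eq Nat 1 1) → λ (ζ : Nat) → τ) (refl Nat 1) 3)
  ~> refl (Eq Nat 1 (succ ((λ (r : Nat) → 0) 8))) ((λ (n : Eq Nat 1 1) → λ (τ : Nat) → n) (refl Nat 1) 3)
  ~> refl (Eq Nat 1 1) ((λ (r : Eq Nat 1 1) → λ (n : Nat) → r) (refl Nat 1) 3)
  ~> refl (Eq Nat 1 1) ((λ (r : Nat) → refl Nat 1) 3)
  ~> refl (Eq Nat 1 1) (refl Nat 1)
type:
  Eq (Eq Nat 1 1) (refl Nat 1) (refl Nat 1)


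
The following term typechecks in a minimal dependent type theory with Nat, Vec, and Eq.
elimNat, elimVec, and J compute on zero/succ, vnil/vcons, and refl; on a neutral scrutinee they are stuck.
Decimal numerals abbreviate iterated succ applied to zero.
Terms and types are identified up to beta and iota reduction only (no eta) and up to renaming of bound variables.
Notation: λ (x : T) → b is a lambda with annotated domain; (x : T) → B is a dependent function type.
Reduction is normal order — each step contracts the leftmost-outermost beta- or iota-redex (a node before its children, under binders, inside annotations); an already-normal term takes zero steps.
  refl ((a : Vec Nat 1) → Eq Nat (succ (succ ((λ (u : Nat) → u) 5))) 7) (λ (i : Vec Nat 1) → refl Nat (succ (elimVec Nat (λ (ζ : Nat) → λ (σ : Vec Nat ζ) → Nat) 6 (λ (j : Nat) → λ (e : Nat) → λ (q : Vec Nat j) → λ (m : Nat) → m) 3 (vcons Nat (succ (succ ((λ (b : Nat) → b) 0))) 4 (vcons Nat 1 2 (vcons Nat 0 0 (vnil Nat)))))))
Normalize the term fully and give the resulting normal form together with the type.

reduced normal form:
  refl ((a : Vec Nat 1) → Eq Nat 7 7) (λ (u : Vec Nat 1) → refl Nat 7)
type:
  Eq ((a : Vec Nat 1) → Eq Nat 7 7) (λ (u : Vec Nat 1) → refl Nat 7) (λ (i : Vec Nat 1) → refl Nat 7)


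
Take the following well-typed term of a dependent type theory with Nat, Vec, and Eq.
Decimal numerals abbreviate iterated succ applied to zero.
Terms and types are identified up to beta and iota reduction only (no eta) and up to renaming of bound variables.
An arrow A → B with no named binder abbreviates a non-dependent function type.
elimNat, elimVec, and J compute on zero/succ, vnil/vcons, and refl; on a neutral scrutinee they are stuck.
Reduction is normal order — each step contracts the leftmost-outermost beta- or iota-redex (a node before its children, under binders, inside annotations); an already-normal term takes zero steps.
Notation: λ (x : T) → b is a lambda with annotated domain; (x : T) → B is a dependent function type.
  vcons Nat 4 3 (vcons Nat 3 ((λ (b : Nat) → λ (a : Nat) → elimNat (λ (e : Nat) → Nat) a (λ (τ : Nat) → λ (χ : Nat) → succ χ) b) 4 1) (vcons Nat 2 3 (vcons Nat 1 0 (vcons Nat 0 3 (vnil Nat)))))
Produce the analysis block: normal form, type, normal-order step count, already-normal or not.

resulting normal form:
  vcons Nat 4 3 (vcons Nat 3 5 (vcons Nat 2 3 (vcons Nat 1 0 (vcons Nat 0 3 (vnil Nat)))))
the term's type:
  Vec Nat 5
steps to reach normal form (normal order): 15
started in normal form: no
first contracted redex: a beta-redex


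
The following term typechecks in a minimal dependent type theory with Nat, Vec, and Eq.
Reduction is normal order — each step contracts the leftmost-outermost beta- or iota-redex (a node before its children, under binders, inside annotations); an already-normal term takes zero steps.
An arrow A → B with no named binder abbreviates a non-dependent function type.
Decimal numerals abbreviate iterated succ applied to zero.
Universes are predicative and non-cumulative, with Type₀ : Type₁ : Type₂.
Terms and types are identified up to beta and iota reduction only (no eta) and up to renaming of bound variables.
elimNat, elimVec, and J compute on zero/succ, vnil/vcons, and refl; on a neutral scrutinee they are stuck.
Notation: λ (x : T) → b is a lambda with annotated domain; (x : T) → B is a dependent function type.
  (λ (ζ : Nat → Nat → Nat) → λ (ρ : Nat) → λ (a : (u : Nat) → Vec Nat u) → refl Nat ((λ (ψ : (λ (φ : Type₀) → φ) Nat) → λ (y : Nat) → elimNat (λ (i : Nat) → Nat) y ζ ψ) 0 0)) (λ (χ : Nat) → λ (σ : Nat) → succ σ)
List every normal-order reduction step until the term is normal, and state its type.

reduction (normal order):
  (λ (ζ : Nat → Nat → Nat) → λ (ρ : Nat) → λ (a : (u : Nat) → Vec Nat u) → refl Nat ((λ (ψ : (λ (φ : Type₀) → φ) Nat) → λ (y : Nat) → elimNat (λ (i : Nat) → Nat) y ζ ψ) 0 0)) (λ (χ : Nat) → λ (σ : Nat) → succ σ)
  ~> λ (ζ : Nat) → λ (ρ : (a : Nat) → Vec Nat a) → refl Nat ((λ (u : (λ (ψ : Type₀) → ψ) Nat) → λ (φ : Nat) → elimNat (λ (y : Nat) → Nat) φ (λ (i : Nat) → λ (χ : Nat) → succ χ) u) 0 0)
  ~> λ (ζ : Nat) → λ (ρ : (a : Nat) → Vec Nat a) → refl Nat ((λ (u : Nat) → elimNat (λ (ψ : Nat) → Nat) u (λ (φ : Nat) → λ (y : Nat) → succ y) 0) 0)
  ~> λ (ζ : Nat) → λ (ρ : (a : Nat) → Vec Nat a) → refl Nat (elimNat (λ (u : Nat) → Nat) 0 (λ (ψ : Nat) → λ (φ : Nat) → succ φ) 0)
  ~> λ (ζ : Nat) → λ (ρ : (a : Nat) → Vec Nat a) → refl Nat 0
the term's type:
  Nat → ((ζ : Nat) → Vec Nat ζ) → Eq Nat 0 0


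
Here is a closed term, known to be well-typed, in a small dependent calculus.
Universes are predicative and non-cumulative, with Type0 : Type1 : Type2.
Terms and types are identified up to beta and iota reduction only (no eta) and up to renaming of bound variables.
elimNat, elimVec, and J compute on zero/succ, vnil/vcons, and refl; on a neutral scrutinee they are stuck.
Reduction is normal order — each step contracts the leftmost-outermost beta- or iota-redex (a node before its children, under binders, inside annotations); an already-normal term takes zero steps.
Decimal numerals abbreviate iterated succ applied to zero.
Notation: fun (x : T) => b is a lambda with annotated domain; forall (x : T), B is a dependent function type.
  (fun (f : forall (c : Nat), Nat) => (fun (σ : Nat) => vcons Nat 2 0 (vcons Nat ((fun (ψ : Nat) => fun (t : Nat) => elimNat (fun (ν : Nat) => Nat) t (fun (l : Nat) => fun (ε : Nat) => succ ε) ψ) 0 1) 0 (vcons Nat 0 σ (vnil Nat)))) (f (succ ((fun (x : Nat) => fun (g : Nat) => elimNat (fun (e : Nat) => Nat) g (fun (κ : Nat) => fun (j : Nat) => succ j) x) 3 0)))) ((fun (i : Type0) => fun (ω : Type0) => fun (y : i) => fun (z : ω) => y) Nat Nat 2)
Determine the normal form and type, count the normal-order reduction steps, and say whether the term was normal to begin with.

resulting normal form:
  vcons Nat 2 0 (vcons Nat 1 0 (vcons Nat 0 2 (vnil Nat)))
type:
  Vec Nat 3
reduction steps (normal order): 9
started in normal form: no
first redex: a beta-redex


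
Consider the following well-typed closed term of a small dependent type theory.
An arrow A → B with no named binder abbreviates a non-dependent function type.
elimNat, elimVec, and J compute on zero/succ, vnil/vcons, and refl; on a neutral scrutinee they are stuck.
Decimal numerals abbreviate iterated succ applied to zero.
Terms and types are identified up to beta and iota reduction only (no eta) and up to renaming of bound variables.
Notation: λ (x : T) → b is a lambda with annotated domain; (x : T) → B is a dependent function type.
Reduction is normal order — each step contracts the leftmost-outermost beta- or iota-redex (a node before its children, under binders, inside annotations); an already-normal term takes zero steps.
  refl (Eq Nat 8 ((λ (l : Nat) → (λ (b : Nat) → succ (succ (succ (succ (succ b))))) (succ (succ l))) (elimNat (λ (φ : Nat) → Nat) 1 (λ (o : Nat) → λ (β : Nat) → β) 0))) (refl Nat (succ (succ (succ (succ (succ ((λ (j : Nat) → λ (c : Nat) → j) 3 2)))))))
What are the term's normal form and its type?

resulting normal form:
  refl (Eq Nat 8 8) (refl Nat 8)
inferred type:
  Eq (Eq Nat 8 8) (refl Nat 8) (refl Nat 8)
observation: 5 normal-order steps separate the term from its normal form.


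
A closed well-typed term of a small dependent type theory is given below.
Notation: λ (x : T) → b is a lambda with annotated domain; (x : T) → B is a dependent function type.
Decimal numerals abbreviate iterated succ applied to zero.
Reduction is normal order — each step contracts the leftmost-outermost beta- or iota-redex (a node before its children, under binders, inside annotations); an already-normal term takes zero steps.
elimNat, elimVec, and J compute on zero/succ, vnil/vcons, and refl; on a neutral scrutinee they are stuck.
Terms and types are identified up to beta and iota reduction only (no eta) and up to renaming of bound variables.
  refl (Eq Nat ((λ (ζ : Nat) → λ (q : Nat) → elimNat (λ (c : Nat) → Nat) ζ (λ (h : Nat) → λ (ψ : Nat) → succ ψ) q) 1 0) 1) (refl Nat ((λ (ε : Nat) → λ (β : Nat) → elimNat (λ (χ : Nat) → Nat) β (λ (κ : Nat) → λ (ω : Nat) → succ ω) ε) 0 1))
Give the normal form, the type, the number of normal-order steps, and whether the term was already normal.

reduced normal form:
  refl (Eq Nat 1 1) (refl Nat 1)
type:
  Eq (Eq Nat 1 1) (refl Nat 1) (refl Nat 1)
steps to reach normal form (normal order): 6
started in normal form: no
first redex: a beta-redex


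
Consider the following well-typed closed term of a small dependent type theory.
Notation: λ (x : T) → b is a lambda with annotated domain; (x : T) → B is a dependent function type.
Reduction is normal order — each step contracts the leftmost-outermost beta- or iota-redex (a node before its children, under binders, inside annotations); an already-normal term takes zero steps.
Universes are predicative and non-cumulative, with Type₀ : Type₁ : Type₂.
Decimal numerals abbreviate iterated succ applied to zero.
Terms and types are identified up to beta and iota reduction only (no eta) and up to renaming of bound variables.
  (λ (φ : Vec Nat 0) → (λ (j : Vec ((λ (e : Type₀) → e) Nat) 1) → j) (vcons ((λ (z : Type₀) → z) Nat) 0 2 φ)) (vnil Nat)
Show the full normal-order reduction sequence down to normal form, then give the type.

normal-order reduction sequence:
  (λ (φ : Vec Nat 0) → (λ (j : Vec ((λ (e : Type₀) → e) Nat) 1) → j) (vcons ((λ (z : Type₀) → z) Nat) 0 2 φ)) (vnil Nat)
  ~> (λ (φ : Vec ((λ (j : Type₀) → j) Nat) 1) → φ) (vcons ((λ (e : Type₀) → e) Nat) 0 2 (vnil Nat))
  ~> vcons ((λ (φ : Type₀) → φ) Nat) 0 2 (vnil Nat)
  ~> vcons Nat 0 2 (vnil Nat)
type:
  Vec Nat 1


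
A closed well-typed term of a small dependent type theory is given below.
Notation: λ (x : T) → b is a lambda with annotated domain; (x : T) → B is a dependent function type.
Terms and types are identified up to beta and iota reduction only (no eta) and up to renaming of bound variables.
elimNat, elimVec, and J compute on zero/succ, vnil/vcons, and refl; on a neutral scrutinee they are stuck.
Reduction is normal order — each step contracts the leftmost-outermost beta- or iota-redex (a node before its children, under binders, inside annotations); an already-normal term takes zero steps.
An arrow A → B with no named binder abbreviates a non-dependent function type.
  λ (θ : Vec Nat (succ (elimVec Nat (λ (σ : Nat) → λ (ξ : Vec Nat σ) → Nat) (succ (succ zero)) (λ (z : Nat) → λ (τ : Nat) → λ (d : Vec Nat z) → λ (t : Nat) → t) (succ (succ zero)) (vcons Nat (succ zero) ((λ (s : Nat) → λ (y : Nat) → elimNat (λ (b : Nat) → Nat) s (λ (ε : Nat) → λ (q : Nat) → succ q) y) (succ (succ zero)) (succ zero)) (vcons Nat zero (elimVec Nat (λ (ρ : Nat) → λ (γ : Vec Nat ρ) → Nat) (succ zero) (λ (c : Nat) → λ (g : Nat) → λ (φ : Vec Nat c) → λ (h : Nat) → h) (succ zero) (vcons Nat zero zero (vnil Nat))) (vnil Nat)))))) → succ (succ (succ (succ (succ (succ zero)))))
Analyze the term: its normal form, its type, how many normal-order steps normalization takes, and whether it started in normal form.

resulting normal form:
  λ (θ : Vec Nat (succ (succ (succ zero)))) → succ (succ (succ (succ (succ (succ zero)))))
type:
  Vec Nat (succ (succ (succ zero))) → Nat
steps to reach normal form (normal order): 11
term was already normal: no
first redex: an elimVec iota-redex


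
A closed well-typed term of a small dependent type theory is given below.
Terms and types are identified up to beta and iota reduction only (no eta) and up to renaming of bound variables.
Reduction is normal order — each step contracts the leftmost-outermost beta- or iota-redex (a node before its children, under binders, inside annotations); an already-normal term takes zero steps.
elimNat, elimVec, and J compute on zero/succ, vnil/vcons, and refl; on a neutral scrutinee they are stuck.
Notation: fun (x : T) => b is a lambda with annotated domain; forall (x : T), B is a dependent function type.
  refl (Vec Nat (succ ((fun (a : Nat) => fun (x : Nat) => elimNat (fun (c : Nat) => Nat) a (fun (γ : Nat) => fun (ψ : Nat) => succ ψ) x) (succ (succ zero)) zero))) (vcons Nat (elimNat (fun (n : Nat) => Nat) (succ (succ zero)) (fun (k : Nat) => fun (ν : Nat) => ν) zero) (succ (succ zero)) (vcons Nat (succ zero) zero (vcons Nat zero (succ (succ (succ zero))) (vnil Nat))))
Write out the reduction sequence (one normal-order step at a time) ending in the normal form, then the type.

normal-order reduction sequence:
  refl (Vec Nat (succ ((fun (a : Nat) => fun (x : Nat) => elimNat (fun (c : Nat) => Nat) a (fun (γ : Nat) => fun (ψ : Nat) => succ ψ) x) (succ (succ zero)) zero))) (vcons Nat (elimNat (fun (n : Nat) => Nat) (succ (succ zero)) (fun (k : Nat) => fun (ν : Nat) => ν) zero) (succ (succ zero)) (vcons Nat (succ zero) zero (vcons Nat zero (succ (succ (succ zero))) (vnil Nat))))
  ~> refl (Vec Nat (succ ((fun (a : Nat) => elimNat (fun (x : Nat) => Nat) (succ (succ zero)) (fun (c : Nat) => fun (γ : Nat) => succ γ) a) zero))) (vcons Nat (elimNat (fun (ψ : Nat) => Nat) (succ (succ zero)) (fun (n : Nat) => fun (k : Nat) => k) zero) (succ (succ zero)) (vcons Nat (succ zero) zero (vcons Nat zero (succ (succ (succ zero))) (vnil Nat))))
  ~> refl (Vec Nat (succ (elimNat (fun (a : Nat) => Nat) (succ (succ zero)) (fun (x : Nat) => fun (c : Nat) => succ c) zero))) (vcons Nat (elimNat (fun (γ : Nat) => Nat) (succ (succ zero)) (fun (ψ : Nat) => fun (n : Nat) => n) zero) (succ (succ zero)) (vcons Nat (succ zero) zero (vcons Nat zero (succ (succ (succ zero))) (vnil Nat))))
  ~> refl (Vec Nat (succ (succ (succ zero)))) (vcons Nat (elimNat (fun (a : Nat) => Nat) (succ (succ zero)) (fun (x : Nat) => fun (c : Nat) => c) zero) (succ (succ zero)) (vcons Nat (succ zero) zero (vcons Nat zero (succ (succ (succ zero))) (vnil Nat))))
  ~> refl (Vec Nat (succ (succ (succ zero)))) (vcons Nat (succ (succ zero)) (succ (succ zero)) (vcons Nat (succ zero) zero (vcons Nat zero (succ (succ (succ zero))) (vnil Nat))))
inferred type:
  Eq (Vec Nat (succ (succ (succ zero)))) (vcons Nat (succ (succ zero)) (succ (succ zero)) (vcons Nat (succ zero) zero (vcons Nat zero (succ (succ (succ zero))) (vnil Nat)))) (vcons Nat (succ (succ zero)) (succ (succ zero)) (vcons Nat (succ zero) zero (vcons Nat zero (succ (succ (succ zero))) (vnil Nat))))


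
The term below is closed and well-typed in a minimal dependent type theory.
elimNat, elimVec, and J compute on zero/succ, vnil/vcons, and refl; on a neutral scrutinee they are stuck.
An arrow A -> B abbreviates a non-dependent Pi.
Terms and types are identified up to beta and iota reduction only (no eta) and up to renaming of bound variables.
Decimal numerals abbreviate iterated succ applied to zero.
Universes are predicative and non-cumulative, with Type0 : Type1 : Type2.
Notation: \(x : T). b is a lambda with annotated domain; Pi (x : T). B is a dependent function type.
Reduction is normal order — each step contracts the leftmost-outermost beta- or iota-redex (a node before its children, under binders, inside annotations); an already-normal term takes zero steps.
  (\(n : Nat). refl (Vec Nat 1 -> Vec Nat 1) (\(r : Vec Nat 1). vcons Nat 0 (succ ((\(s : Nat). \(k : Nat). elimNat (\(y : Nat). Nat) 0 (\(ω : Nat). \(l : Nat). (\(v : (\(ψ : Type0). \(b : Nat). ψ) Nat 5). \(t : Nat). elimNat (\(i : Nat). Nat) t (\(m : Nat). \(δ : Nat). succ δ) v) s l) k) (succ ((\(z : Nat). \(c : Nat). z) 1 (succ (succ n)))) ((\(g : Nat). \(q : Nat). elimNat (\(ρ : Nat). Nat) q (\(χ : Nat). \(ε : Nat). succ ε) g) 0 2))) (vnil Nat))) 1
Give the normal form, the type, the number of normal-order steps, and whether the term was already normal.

normal form:
  refl (Vec Nat 1 -> Vec Nat 1) (\(n : Vec Nat 1). vcons Nat 0 5 (vnil Nat))
the term's type:
  Eq (Vec Nat 1 -> Vec Nat 1) (\(n : Vec Nat 1). vcons Nat 0 5 (vnil Nat)) (\(r : Vec Nat 1). vcons Nat 0 5 (vnil Nat))
normal-order step count: 24
already normal: no
first redex: a beta-redex


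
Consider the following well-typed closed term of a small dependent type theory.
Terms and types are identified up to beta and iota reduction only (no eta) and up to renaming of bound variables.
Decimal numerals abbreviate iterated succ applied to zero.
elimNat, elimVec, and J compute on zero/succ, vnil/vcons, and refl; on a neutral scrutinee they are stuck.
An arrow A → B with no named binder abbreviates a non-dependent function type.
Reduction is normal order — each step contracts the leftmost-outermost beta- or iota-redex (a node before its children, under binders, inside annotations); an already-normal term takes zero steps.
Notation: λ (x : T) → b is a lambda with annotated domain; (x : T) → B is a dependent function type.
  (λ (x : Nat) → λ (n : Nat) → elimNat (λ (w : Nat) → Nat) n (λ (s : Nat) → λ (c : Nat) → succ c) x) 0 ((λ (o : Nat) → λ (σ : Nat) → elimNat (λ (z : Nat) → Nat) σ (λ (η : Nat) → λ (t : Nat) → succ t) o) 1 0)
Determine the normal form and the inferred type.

resulting normal form:
  1
type:
  Nat


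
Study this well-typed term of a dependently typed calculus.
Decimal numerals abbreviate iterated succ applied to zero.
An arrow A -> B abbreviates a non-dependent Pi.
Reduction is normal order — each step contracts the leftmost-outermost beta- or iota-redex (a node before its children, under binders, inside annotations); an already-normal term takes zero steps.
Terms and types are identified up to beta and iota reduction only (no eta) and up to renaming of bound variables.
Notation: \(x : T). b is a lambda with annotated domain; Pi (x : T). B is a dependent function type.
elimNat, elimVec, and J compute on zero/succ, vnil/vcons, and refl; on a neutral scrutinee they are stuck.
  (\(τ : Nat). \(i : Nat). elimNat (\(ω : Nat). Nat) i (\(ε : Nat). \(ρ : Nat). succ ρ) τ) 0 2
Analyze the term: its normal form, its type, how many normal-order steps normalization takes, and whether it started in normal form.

normal form:
  2
type:
  Nat
normal-order step count: 3
already normal: no
first contracted redex: a beta-redex


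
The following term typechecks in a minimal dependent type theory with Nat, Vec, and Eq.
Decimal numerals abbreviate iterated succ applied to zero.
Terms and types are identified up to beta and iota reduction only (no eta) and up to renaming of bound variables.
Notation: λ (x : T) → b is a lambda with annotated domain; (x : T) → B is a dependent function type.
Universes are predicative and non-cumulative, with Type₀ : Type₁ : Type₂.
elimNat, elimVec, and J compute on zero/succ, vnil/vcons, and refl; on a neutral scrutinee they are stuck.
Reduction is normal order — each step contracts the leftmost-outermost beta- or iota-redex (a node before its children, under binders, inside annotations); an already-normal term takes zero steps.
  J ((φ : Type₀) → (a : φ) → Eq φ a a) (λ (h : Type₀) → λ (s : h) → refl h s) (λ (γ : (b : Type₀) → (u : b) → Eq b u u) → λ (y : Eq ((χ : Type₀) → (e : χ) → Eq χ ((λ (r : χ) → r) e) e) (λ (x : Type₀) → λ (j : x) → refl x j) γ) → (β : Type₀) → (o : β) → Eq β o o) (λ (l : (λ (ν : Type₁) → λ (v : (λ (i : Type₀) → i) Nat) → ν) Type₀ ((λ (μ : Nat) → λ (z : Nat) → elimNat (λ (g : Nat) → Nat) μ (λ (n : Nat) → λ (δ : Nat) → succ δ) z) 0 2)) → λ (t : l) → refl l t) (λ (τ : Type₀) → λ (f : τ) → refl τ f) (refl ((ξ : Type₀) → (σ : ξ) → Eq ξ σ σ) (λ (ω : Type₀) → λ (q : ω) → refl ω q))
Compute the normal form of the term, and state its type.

normal form:
  λ (φ : Type₀) → λ (a : φ) → refl φ a
inferred type:
  (φ : Type₀) → (a : φ) → Eq φ a a


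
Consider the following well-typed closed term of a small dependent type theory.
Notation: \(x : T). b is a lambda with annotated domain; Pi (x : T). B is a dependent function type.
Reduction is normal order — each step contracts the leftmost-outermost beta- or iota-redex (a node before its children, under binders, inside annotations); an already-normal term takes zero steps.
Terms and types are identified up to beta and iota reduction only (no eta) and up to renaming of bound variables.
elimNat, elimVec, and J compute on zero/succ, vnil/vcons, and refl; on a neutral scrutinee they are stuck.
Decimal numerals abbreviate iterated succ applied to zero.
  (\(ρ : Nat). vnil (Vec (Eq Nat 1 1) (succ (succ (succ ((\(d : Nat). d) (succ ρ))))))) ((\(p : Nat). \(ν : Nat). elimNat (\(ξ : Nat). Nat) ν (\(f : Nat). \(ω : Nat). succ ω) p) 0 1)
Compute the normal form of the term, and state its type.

reduced normal form:
  vnil (Vec (Eq Nat 1 1) 5)
type:
  Vec (Vec (Eq Nat 1 1) 5) 0


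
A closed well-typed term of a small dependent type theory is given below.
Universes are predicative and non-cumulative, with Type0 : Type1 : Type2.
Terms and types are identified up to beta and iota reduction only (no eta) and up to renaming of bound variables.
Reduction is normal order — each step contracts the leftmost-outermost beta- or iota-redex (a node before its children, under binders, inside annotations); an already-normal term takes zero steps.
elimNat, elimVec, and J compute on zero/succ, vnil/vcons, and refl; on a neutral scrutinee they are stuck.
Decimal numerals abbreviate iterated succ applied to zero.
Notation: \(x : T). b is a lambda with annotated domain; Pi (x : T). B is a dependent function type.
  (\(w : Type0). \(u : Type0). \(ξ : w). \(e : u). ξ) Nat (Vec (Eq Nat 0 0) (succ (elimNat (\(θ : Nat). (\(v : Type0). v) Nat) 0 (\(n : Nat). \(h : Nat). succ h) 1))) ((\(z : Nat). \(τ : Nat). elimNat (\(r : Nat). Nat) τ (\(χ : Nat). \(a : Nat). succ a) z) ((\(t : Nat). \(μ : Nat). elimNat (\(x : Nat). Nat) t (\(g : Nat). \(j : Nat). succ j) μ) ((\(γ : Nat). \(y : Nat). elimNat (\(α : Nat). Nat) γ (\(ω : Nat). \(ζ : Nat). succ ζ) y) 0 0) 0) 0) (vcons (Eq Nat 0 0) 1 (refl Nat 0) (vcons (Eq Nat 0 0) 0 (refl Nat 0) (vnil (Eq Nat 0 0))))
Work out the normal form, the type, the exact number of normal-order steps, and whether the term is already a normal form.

resulting normal form:
  0
type:
  Nat
steps to reach normal form (normal order): 13
term was already normal: no
first contracted redex: a beta-redex


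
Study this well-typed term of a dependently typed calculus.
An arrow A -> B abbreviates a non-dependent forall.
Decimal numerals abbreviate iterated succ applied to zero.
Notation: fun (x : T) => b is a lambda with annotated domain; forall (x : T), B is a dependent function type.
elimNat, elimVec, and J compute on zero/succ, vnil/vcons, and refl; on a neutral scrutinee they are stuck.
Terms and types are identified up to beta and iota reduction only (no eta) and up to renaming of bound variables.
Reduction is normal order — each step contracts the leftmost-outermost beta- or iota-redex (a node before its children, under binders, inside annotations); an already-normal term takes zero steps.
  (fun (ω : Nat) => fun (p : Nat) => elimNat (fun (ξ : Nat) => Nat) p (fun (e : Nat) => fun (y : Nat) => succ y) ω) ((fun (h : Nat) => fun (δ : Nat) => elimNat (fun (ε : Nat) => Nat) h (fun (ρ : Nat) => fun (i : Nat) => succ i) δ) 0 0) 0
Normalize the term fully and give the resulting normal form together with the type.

reduced normal form:
  0
type:
  Nat
observation: 6 normal-order steps separate the term from its normal form.


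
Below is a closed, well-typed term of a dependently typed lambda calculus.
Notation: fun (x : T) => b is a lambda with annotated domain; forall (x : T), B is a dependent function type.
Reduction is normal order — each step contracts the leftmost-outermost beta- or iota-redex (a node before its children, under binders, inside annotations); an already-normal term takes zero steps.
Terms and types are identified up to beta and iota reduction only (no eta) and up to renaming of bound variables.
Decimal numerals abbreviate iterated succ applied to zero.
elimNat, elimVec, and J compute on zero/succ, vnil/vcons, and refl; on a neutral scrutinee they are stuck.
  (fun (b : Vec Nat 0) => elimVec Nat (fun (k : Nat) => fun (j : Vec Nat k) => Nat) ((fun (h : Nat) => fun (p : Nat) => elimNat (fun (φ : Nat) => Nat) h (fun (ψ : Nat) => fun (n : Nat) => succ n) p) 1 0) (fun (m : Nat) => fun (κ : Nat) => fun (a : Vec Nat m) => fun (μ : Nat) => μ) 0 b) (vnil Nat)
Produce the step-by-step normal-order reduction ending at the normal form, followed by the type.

normal-order reduction:
  (fun (b : Vec Nat 0) => elimVec Nat (fun (k : Nat) => fun (j : Vec Nat k) => Nat) ((fun (h : Nat) => fun (p : Nat) => elimNat (fun (φ : Nat) => Nat) h (fun (ψ : Nat) => fun (n : Nat) => succ n) p) 1 0) (fun (m : Nat) => fun (κ : Nat) => fun (a : Vec Nat m) => fun (μ : Nat) => μ) 0 b) (vnil Nat)
  ~> elimVec Nat (fun (b : Nat) => fun (k : Vec Nat b) => Nat) ((fun (j : Nat) => fun (h : Nat) => elimNat (fun (p : Nat) => Nat) j (fun (φ : Nat) => fun (ψ : Nat) => succ ψ) h) 1 0) (fun (n : Nat) => fun (m : Nat) => fun (κ : Vec Nat n) => fun (a : Nat) => a) 0 (vnil Nat)
  ~> (fun (b : Nat) => fun (k : Nat) => elimNat (fun (j : Nat) => Nat) b (fun (h : Nat) => fun (p : Nat) => succ p) k) 1 0
  ~> (fun (b : Nat) => elimNat (fun (k : Nat) => Nat) 1 (fun (j : Nat) => fun (h : Nat) => succ h) b) 0
  ~> elimNat (fun (b : Nat) => Nat) 1 (fun (k : Nat) => fun (j : Nat) => succ j) 0
  ~> 1
the term's type:
  Nat


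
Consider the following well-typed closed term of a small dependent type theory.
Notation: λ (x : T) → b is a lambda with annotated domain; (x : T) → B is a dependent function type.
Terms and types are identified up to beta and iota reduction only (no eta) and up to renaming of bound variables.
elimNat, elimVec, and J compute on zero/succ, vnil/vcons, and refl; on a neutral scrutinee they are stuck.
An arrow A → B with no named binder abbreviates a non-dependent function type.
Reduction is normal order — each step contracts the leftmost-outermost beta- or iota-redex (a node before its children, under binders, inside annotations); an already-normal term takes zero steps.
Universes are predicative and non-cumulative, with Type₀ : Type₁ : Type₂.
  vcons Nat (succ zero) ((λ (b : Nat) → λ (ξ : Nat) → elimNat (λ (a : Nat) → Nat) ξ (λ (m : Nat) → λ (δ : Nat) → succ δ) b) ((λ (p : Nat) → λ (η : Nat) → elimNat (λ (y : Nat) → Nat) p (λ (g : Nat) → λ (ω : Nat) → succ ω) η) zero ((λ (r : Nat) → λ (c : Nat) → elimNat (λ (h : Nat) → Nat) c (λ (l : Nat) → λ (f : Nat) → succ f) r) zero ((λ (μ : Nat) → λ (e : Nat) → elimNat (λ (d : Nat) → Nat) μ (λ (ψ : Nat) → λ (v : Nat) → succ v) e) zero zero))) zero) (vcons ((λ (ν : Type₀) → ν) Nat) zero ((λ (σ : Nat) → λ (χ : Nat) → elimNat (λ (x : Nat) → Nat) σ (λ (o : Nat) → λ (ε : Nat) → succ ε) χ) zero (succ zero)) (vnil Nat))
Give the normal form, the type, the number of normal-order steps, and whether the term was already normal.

reduced normal form:
  vcons Nat (succ zero) zero (vcons Nat zero (succ zero) (vnil Nat))
inferred type:
  Vec Nat (succ (succ zero))
reduction steps (normal order): 19
already normal: no
first redex: a beta-redex


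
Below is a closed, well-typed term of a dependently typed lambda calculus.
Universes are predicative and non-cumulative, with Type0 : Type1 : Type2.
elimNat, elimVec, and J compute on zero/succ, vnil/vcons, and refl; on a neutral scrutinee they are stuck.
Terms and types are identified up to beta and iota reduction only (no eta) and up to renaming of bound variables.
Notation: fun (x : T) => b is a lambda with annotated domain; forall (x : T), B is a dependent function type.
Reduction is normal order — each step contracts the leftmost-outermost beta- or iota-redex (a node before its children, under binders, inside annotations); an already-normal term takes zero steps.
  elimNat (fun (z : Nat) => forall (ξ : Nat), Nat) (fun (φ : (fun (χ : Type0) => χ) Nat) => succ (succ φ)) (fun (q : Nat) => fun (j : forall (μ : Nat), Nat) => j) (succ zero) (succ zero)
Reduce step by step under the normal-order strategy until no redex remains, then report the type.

normal-order reduction sequence:
  elimNat (fun (z : Nat) => forall (ξ : Nat), Nat) (fun (φ : (fun (χ : Type0) => χ) Nat) => succ (succ φ)) (fun (q : Nat) => fun (j : forall (μ : Nat), Nat) => j) (succ zero) (succ zero)
  ~> (fun (z : Nat) => fun (ξ : forall (φ : Nat), Nat) => ξ) zero (elimNat (fun (χ : Nat) => forall (q : Nat), Nat) (fun (j : (fun (μ : Type0) => μ) Nat) => succ (succ j)) (fun (r : Nat) => fun (α : forall (s : Nat), Nat) => α) zero) (succ zero)
  ~> (fun (z : forall (ξ : Nat), Nat) => z) (elimNat (fun (φ : Nat) => forall (χ : Nat), Nat) (fun (q : (fun (j : Type0) => j) Nat) => succ (succ q)) (fun (μ : Nat) => fun (r : forall (α : Nat), Nat) => r) zero) (succ zero)
  ~> elimNat (fun (z : Nat) => forall (ξ : Nat), Nat) (fun (φ : (fun (χ : Type0) => χ) Nat) => succ (succ φ)) (fun (q : Nat) => fun (j : forall (μ : Nat), Nat) => j) zero (succ zero)
  ~> (fun (z : (fun (ξ : Type0) => ξ) Nat) => succ (succ z)) (succ zero)
  ~> succ (succ (succ zero))
the term's type:
  Nat


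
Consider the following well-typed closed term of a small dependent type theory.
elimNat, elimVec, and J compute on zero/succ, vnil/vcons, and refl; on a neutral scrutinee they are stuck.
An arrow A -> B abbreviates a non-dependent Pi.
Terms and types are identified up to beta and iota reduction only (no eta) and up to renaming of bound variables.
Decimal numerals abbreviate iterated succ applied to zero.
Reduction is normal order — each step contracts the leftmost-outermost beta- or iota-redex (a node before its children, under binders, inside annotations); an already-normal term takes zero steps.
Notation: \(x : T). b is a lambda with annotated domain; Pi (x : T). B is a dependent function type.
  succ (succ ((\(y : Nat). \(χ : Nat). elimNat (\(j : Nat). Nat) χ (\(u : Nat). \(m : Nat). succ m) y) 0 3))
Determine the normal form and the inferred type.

normal form:
  5
the term's type:
  Nat
observation: reduction starts at a beta-redex, and 3 normal-order steps reach the normal form.


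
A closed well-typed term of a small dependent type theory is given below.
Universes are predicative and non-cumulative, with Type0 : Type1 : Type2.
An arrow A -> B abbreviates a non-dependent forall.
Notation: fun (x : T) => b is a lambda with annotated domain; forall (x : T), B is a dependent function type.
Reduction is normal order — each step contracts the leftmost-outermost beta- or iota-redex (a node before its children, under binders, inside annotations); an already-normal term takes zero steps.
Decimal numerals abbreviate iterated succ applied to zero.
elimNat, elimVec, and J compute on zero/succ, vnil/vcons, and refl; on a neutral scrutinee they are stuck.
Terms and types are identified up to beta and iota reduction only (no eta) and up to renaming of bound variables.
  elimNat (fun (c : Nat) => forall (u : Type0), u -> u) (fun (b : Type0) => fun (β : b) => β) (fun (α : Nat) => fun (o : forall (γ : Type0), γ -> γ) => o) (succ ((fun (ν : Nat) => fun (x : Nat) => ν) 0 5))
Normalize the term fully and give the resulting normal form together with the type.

resulting normal form:
  fun (c : Type0) => fun (u : c) => u
the term's type:
  forall (c : Type0), c -> c
observation: the first redex contracted is an elimNat iota-redex; the normal form is reached in 6 normal-order steps.


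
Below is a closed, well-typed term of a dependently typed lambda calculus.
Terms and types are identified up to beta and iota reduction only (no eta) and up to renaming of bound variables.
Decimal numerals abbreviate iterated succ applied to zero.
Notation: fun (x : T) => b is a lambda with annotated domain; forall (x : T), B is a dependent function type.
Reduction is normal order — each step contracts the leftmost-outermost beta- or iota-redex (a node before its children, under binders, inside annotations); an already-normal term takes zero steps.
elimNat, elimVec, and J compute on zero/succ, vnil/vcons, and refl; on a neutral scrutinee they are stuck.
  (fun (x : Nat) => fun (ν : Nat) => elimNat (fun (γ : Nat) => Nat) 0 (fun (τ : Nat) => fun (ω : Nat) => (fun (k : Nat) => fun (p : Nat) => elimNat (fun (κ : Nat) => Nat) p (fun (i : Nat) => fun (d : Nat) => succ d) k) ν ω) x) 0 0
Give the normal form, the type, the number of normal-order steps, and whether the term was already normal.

normal form:
  0
inferred type:
  Nat
normal-order step count: 3
term was already normal: no
first redex: a beta-redex


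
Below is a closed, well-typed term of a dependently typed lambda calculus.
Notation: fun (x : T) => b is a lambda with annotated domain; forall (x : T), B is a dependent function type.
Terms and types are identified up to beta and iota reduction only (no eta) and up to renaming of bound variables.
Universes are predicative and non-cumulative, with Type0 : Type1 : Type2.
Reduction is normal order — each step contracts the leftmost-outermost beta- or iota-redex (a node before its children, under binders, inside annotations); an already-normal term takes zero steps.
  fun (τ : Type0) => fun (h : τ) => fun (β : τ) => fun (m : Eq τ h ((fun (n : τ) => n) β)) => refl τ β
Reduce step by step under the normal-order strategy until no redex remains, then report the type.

normal-order reduction sequence:
  fun (τ : Type0) => fun (h : τ) => fun (β : τ) => fun (m : Eq τ h ((fun (n : τ) => n) β)) => refl τ β
  ~> fun (τ : Type0) => fun (h : τ) => fun (β : τ) => fun (m : Eq τ h β) => refl τ β
type:
  forall (τ : Type0), forall (h : τ), forall (β : τ), forall (m : Eq τ h β), Eq τ β β


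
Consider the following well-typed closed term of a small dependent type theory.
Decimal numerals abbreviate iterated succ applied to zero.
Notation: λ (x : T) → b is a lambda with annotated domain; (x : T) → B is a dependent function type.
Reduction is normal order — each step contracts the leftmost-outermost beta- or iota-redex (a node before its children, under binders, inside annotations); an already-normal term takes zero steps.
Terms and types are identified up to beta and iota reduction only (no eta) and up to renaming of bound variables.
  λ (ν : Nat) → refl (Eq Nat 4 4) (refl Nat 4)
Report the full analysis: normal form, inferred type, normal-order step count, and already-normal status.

resulting normal form:
  λ (ν : Nat) → refl (Eq Nat 4 4) (refl Nat 4)
type:
  (ν : Nat) → Eq (Eq Nat 4 4) (refl Nat 4) (refl Nat 4)
normal-order step count: 0
started in normal form: yes


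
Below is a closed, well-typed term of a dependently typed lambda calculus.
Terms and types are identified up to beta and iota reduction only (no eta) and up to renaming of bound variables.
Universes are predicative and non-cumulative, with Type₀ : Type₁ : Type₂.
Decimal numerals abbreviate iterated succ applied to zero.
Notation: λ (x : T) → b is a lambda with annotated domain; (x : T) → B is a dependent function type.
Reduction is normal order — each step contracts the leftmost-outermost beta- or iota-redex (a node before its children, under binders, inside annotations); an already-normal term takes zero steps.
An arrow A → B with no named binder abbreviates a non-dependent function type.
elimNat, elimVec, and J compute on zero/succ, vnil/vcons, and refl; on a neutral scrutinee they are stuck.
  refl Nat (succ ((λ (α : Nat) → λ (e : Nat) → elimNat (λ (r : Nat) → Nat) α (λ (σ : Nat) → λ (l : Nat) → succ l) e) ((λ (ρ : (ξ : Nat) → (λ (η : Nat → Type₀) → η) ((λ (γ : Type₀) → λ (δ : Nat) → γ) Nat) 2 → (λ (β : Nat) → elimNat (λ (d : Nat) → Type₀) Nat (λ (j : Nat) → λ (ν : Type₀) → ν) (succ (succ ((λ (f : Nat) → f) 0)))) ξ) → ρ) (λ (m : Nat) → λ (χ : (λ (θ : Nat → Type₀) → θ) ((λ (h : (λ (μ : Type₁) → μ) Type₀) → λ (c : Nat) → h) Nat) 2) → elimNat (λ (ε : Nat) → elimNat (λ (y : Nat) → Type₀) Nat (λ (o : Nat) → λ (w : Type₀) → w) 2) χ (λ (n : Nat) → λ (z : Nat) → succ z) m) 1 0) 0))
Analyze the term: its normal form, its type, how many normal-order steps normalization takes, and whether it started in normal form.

resulting normal form:
  refl Nat 2
the term's type:
  Eq Nat 2 2
normal-order step count: 10
started in normal form: no
first contracted redex: a beta-redex
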